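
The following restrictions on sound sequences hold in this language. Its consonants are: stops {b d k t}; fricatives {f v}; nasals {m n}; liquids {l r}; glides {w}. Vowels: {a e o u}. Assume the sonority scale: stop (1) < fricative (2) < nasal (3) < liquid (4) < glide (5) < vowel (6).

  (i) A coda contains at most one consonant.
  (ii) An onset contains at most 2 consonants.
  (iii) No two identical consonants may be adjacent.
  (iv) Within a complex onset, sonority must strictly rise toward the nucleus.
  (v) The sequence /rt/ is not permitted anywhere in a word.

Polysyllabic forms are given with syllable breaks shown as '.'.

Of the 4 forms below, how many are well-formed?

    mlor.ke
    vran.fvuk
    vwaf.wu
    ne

mlor.ke — σ1 onset /ml/ (3→4 rises), coda /r/ ok; σ2 onset /k/, coda /∅/ ok → well-formed
vran.fvuk — violates constraint (iv): syllable 2 onset /fv/: /f/ (fricative, 2) → /v/ (fricative, 2) does not rise → ill-formed
vwaf.wu — σ1 onset /vw/ (2→5 rises), coda /f/ ok; σ2 onset /w/, coda /∅/ ok → well-formed
ne — σ1 onset /n/, coda /∅/ ok → well-formed
Well-formed: mlor.ke, vwaf.wu, ne → 3.

3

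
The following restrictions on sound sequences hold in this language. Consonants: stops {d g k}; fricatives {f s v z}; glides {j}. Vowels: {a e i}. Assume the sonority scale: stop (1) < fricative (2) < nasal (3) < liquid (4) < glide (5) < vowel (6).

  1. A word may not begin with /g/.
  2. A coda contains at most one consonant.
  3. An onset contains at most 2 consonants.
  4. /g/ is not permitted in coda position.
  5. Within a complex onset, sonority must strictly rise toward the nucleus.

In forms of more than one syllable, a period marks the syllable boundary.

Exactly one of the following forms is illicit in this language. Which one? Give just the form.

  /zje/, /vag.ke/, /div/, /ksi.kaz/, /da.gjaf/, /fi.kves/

/zje/ — σ1 onset /zj/ (2→5 rises), coda /∅/ ok → licit
/vag.ke/ — violates constraint 4: syllable 1 coda contains /g/ → illicit
/div/ — σ1 onset /d/, coda /v/ ok → licit
/ksi.kaz/ — σ1 onset /ks/ (1→2 rises), coda /∅/ ok; σ2 onset /k/, coda /z/ ok → licit
/da.gjaf/ — σ1 onset /d/, coda /∅/ ok; σ2 onset /gj/ (1→5 rises), coda /f/ ok → licit
/fi.kves/ — σ1 onset /f/, coda /∅/ ok; σ2 onset /kv/ (1→2 rises), coda /s/ ok → licit

/vag.ke/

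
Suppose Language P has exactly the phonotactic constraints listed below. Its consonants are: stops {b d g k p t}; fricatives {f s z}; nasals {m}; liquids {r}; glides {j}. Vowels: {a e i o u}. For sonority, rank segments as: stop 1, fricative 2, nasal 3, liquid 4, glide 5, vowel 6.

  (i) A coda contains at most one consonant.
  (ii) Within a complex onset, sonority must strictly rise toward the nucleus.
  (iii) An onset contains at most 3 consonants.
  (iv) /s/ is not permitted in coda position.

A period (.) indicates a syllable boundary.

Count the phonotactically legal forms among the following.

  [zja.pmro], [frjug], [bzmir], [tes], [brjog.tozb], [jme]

3

[zja.pmro] — σ1 onset /zj/ (2→5 rises), coda /∅/ ok; σ2 onset /pmr/ (1→3→4 rises), coda /∅/ ok → phonotactically legal
[frjug] — σ1 onset /frj/ (2→4→5 rises), coda /g/ ok → phonotactically legal
[bzmir] — σ1 onset /bzm/ (1→2→3 rises), coda /r/ ok → phonotactically legal
[tes] — violates constraint (iv): syllable 1 coda contains /s/ → phonotactically illegal
[brjog.tozb] — violates constraint (i): syllable 2 coda /zb/ has 2 consonants (> 1) → phonotactically illegal
[jme] — violates constraint (ii): syllable 1 onset /jm/: /j/ (glide, 5) → /m/ (nasal, 3) does not rise → phonotactically illegal
Phonotactically legal: [zja.pmro], [frjug], [bzmir] → 3.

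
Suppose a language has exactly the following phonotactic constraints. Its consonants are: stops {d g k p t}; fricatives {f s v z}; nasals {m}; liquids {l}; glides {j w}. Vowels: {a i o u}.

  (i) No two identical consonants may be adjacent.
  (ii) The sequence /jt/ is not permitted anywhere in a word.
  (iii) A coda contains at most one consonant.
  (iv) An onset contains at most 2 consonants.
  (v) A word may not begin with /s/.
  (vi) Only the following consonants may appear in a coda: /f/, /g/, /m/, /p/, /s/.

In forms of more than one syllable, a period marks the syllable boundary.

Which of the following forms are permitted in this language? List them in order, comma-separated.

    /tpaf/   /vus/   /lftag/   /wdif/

/tpaf/ — σ1 onset /tp/ (2C), coda /f/ ok → permitted
/vus/ — σ1 onset /v/, coda /s/ ok → permitted
/lftag/ — violates constraint (iv): syllable 1 onset /lft/ has 3 consonants (> 2) → not permitted
/wdif/ — σ1 onset /wd/ (2C), coda /f/ ok → permitted

/tpaf/, /vus/, /wdif/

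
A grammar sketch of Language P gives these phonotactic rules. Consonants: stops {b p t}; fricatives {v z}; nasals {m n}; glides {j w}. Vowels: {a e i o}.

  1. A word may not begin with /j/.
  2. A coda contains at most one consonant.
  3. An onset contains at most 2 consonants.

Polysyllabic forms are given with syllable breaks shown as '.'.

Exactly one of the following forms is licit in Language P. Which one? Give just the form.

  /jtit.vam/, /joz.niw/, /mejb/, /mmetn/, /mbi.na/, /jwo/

/jtit.vam/ — violates constraint 1: word begins with /j/ → illicit
/joz.niw/ — violates constraint 1: word begins with /j/ → illicit
/mejb/ — violates constraint 2: syllable 1 coda /jb/ has 2 consonants (> 1) → illicit
/mmetn/ — violates constraint 2: syllable 1 coda /tn/ has 2 consonants (> 1) → illicit
/mbi.na/ — σ1 onset /mb/ (2C), coda /∅/ ok; σ2 onset /n/, coda /∅/ ok → licit
/jwo/ — violates constraint 1: word begins with /j/ → illicit

/mbi.na/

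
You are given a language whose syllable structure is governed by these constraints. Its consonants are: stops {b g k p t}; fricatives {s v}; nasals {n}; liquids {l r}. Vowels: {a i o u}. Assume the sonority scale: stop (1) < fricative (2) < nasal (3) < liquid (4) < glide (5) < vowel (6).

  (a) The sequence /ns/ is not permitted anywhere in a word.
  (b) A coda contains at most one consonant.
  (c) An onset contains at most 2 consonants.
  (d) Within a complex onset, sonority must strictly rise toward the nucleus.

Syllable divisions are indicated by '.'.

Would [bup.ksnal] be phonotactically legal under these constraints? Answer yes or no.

[bup.ksnal] — violates constraint (c): syllable 2 onset /ksn/ has 3 consonants (> 2) → phonotactically illegal

no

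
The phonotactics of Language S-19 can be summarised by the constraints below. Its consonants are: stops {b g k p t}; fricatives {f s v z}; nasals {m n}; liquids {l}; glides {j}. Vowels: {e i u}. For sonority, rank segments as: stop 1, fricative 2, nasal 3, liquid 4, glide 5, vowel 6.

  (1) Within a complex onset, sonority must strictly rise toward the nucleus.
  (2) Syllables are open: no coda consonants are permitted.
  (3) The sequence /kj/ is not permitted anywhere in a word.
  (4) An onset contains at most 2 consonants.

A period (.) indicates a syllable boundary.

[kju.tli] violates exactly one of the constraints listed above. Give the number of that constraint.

3

[kju.tli]: contains banned sequence /kj/.
This is a violation of constraint 3: "The sequence /kj/ is not permitted anywhere in a word."
The remaining constraints (1, 2, 4) are satisfied.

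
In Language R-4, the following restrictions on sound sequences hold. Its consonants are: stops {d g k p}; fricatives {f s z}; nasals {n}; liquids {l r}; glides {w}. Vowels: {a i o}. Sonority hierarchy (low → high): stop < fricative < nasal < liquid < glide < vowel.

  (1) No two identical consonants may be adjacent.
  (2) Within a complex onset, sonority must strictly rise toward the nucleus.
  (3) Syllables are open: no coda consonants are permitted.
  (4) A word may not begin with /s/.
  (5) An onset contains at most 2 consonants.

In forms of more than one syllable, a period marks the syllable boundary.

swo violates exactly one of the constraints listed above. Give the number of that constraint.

4

swo: word begins with /s/.
This is a violation of constraint 4: "A word may not begin with /s/."
The remaining constraints (1, 2, 3, 5) are satisfied.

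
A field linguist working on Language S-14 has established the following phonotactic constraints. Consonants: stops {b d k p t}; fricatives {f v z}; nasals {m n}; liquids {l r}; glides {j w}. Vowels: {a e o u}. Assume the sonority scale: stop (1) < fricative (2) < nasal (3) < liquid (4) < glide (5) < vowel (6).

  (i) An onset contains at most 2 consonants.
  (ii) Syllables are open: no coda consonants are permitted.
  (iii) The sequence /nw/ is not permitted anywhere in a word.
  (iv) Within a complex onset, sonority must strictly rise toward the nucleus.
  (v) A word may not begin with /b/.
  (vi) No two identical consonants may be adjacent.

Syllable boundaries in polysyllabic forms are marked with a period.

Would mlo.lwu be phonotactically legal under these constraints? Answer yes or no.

yes

mlo.lwu — σ1 onset /ml/ (3→4 rises), coda /∅/ ok; σ2 onset /lw/ (4→5 rises), coda /∅/ ok → phonotactically legal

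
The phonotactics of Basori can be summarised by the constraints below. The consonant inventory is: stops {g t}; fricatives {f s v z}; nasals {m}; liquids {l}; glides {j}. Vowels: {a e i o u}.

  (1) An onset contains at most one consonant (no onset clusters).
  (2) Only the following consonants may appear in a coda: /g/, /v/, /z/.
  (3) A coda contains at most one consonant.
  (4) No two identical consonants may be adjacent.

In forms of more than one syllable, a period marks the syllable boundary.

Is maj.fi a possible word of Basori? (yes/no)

maj.fi — violates constraint 2: syllable 1 coda contains /j/, which is not a licensed coda consonant → phonotactically illegal

no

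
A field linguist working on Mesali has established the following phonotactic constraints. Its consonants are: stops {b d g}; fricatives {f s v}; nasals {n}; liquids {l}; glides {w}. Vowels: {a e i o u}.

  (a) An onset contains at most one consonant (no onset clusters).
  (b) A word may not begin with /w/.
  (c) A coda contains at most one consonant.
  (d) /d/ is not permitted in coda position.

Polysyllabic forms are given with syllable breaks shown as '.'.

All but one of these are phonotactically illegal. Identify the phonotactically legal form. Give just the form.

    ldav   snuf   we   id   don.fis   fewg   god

ldav — violates constraint (a): syllable 1 onset /ld/ has 2 consonants (> 1) → phonotactically illegal
snuf — violates constraint (a): syllable 1 onset /sn/ has 2 consonants (> 1) → phonotactically illegal
we — violates constraint (b): word begins with /w/ → phonotactically illegal
id — violates constraint (d): syllable 1 coda contains /d/ → phonotactically illegal
don.fis — σ1 onset /d/, coda /n/ ok; σ2 onset /f/, coda /s/ ok → phonotactically legal
fewg — violates constraint (c): syllable 1 coda /wg/ has 2 consonants (> 1) → phonotactically illegal
god — violates constraint (d): syllable 1 coda contains /d/ → phonotactically illegal

don.fis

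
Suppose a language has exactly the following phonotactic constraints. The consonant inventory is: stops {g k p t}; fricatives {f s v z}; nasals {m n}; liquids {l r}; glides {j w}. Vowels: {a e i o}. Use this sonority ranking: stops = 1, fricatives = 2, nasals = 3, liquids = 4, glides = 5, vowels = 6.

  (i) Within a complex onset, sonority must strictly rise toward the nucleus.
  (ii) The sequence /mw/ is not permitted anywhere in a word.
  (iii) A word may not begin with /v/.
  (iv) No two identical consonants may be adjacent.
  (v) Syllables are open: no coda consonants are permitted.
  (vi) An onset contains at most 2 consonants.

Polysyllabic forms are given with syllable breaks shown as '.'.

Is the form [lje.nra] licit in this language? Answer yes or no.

yes

[lje.nra] — σ1 onset /lj/ (4→5 rises), coda /∅/ ok; σ2 onset /nr/ (3→4 rises), coda /∅/ ok → licit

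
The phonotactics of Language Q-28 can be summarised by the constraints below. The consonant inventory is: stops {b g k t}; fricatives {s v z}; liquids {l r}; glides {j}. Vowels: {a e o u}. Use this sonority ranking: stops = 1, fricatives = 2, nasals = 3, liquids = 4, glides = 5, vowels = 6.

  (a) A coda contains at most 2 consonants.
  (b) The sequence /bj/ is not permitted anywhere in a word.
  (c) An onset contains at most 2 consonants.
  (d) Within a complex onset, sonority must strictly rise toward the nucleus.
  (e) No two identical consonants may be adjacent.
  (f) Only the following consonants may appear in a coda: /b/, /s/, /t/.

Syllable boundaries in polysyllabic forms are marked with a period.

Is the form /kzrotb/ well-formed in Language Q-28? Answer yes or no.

/kzrotb/ — violates constraint (c): syllable 1 onset /kzr/ has 3 consonants (> 2) → ill-formed

no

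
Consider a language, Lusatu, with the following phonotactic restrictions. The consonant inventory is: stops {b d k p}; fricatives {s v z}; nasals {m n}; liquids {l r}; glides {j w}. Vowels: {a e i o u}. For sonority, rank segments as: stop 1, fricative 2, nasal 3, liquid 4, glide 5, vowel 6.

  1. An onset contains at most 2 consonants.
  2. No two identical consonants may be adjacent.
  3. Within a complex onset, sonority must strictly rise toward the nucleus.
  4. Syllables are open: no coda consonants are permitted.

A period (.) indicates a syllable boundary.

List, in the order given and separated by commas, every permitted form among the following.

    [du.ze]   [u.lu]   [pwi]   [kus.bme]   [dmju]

[du.ze], [u.lu], [pwi]

[du.ze] — σ1 onset /d/, coda /∅/ ok; σ2 onset /z/, coda /∅/ ok → permitted
[u.lu] — σ1 onset /∅/, coda /∅/ ok; σ2 onset /l/, coda /∅/ ok → permitted
[pwi] — σ1 onset /pw/ (1→5 rises), coda /∅/ ok → permitted
[kus.bme] — violates constraint 4: syllable 1 coda /s/ has 1 consonant (> 0) → not permitted
[dmju] — violates constraint 1: syllable 1 onset /dmj/ has 3 consonants (> 2) → not permitted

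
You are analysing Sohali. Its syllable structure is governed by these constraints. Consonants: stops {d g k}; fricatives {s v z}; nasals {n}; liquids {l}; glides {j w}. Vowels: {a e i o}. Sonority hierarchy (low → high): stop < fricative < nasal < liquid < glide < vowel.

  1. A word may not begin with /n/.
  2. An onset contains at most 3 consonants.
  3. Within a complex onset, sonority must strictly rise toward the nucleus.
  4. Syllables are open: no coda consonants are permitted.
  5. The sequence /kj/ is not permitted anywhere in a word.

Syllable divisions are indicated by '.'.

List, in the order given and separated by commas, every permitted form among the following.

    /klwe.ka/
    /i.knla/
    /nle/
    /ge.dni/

/klwe.ka/, /i.knla/, /ge.dni/

/klwe.ka/ — σ1 onset /klw/ (1→4→5 rises), coda /∅/ ok; σ2 onset /k/, coda /∅/ ok → permitted
/i.knla/ — σ1 onset /∅/, coda /∅/ ok; σ2 onset /knl/ (1→3→4 rises), coda /∅/ ok → permitted
/nle/ — violates constraint 1: word begins with /n/ → not permitted
/ge.dni/ — σ1 onset /g/, coda /∅/ ok; σ2 onset /dn/ (1→3 rises), coda /∅/ ok → permitted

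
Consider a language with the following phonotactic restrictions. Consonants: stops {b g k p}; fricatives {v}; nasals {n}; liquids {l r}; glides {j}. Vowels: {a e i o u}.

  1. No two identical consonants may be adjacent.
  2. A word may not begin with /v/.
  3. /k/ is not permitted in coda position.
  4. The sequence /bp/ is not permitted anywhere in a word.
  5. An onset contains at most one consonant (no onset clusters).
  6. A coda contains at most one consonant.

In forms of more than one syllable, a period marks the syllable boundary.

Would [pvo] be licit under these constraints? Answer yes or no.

[pvo] — violates constraint 5: syllable 1 onset /pv/ has 2 consonants (> 1) → illicit

no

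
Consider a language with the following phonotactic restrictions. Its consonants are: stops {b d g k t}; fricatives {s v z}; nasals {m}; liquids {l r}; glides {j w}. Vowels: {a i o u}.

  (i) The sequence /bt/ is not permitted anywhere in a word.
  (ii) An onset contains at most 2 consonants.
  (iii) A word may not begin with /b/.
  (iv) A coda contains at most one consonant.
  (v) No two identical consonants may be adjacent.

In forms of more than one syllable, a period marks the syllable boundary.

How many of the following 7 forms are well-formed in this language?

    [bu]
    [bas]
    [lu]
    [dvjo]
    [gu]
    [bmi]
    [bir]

2

[bu] — violates constraint (iii): word begins with /b/ → ill-formed
[bas] — violates constraint (iii): word begins with /b/ → ill-formed
[lu] — σ1 onset /l/, coda /∅/ ok → well-formed
[dvjo] — violates constraint (ii): syllable 1 onset /dvj/ has 3 consonants (> 2) → ill-formed
[gu] — σ1 onset /g/, coda /∅/ ok → well-formed
[bmi] — violates constraint (iii): word begins with /b/ → ill-formed
[bir] — violates constraint (iii): word begins with /b/ → ill-formed
Well-formed: [lu], [gu] → 2.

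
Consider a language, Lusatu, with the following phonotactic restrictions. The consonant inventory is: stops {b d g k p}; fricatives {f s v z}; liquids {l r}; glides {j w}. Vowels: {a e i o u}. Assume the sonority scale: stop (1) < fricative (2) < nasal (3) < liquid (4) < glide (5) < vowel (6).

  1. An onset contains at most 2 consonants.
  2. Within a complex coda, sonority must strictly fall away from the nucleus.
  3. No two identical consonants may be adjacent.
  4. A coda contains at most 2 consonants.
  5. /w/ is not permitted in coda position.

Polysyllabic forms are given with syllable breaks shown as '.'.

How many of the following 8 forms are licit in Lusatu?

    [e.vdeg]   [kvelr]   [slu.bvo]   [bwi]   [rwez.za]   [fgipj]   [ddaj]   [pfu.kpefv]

[e.vdeg] — σ1 onset /∅/, coda /∅/ ok; σ2 onset /vd/ (2C), coda /g/ ok → licit
[kvelr] — violates constraint 2: syllable 1 coda /lr/: /l/ (liquid, 4) → /r/ (liquid, 4) does not fall → illicit
[slu.bvo] — σ1 onset /sl/ (2C), coda /∅/ ok; σ2 onset /bv/ (2C), coda /∅/ ok → licit
[bwi] — σ1 onset /bw/ (2C), coda /∅/ ok → licit
[rwez.za] — violates constraint 3: adjacent identical consonants /zz/ → illicit
[fgipj] — violates constraint 2: syllable 1 coda /pj/: /p/ (stop, 1) → /j/ (glide, 5) does not fall → illicit
[ddaj] — violates constraint 3: adjacent identical consonants /dd/ → illicit
[pfu.kpefv] — violates constraint 2: syllable 2 coda /fv/: /f/ (fricative, 2) → /v/ (fricative, 2) does not fall → illicit
Licit: [e.vdeg], [slu.bvo], [bwi] → 3.

3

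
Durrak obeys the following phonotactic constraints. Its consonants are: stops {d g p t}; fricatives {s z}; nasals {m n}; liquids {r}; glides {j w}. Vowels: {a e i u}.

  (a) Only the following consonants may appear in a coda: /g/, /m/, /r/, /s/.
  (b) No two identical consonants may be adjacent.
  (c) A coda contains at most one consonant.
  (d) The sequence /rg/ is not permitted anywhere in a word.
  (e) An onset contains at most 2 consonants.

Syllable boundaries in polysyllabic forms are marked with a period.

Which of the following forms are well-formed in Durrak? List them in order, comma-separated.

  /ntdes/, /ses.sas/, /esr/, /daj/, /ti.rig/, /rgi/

/ti.rig/

/ntdes/ — violates constraint (e): syllable 1 onset /ntd/ has 3 consonants (> 2) → ill-formed
/ses.sas/ — violates constraint (b): adjacent identical consonants /ss/ → ill-formed
/esr/ — violates constraint (c): syllable 1 coda /sr/ has 2 consonants (> 1) → ill-formed
/daj/ — violates constraint (a): syllable 1 coda contains /j/, which is not a licensed coda consonant → ill-formed
/ti.rig/ — σ1 onset /t/, coda /∅/ ok; σ2 onset /r/, coda /g/ ok → well-formed
/rgi/ — violates constraint (d): contains banned sequence /rg/ → ill-formed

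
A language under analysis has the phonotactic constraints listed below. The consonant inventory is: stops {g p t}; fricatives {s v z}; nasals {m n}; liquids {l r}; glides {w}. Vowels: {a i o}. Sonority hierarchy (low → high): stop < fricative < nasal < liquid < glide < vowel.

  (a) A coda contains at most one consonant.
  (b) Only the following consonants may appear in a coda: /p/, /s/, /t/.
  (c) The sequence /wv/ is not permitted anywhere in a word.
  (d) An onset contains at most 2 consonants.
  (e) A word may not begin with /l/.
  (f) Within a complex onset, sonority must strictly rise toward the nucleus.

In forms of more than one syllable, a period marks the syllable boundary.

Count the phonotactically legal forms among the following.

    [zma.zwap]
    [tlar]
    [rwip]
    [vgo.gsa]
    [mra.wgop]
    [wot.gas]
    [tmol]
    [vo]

[zma.zwap] — σ1 onset /zm/ (2→3 rises), coda /∅/ ok; σ2 onset /zw/ (2→5 rises), coda /p/ ok → phonotactically legal
[tlar] — violates constraint (b): syllable 1 coda contains /r/, which is not a licensed coda consonant → phonotactically illegal
[rwip] — σ1 onset /rw/ (4→5 rises), coda /p/ ok → phonotactically legal
[vgo.gsa] — violates constraint (f): syllable 1 onset /vg/: /v/ (fricative, 2) → /g/ (stop, 1) does not rise → phonotactically illegal
[mra.wgop] — violates constraint (f): syllable 2 onset /wg/: /w/ (glide, 5) → /g/ (stop, 1) does not rise → phonotactically illegal
[wot.gas] — σ1 onset /w/, coda /t/ ok; σ2 onset /g/, coda /s/ ok → phonotactically legal
[tmol] — violates constraint (b): syllable 1 coda contains /l/, which is not a licensed coda consonant → phonotactically illegal
[vo] — σ1 onset /v/, coda /∅/ ok → phonotactically legal
Phonotactically legal: [zma.zwap], [rwip], [wot.gas], [vo] → 4.

4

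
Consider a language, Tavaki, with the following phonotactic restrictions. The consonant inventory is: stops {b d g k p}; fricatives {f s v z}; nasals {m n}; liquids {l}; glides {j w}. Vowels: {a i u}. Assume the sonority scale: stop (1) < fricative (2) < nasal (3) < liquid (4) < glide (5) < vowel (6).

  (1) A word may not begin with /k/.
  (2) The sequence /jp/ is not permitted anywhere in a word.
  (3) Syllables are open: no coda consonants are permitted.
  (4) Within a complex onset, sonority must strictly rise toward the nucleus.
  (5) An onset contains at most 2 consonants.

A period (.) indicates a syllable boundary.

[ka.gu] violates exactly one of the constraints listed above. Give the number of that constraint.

1

[ka.gu]: word begins with /k/.
This is a violation of constraint 1: "A word may not begin with /k/."
The remaining constraints (2, 3, 4, 5) are satisfied.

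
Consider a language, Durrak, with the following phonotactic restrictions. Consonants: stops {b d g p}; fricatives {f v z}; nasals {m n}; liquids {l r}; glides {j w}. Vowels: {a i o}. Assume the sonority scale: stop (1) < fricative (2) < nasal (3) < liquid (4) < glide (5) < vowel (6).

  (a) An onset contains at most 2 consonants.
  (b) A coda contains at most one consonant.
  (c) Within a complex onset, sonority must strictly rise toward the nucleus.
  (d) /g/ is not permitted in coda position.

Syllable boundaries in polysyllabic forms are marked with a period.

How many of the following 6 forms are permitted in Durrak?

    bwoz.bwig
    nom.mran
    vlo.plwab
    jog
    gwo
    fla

3

bwoz.bwig — violates constraint (d): syllable 2 coda contains /g/ → not permitted
nom.mran — σ1 onset /n/, coda /m/ ok; σ2 onset /mr/ (3→4 rises), coda /n/ ok → permitted
vlo.plwab — violates constraint (a): syllable 2 onset /plw/ has 3 consonants (> 2) → not permitted
jog — violates constraint (d): syllable 1 coda contains /g/ → not permitted
gwo — σ1 onset /gw/ (1→5 rises), coda /∅/ ok → permitted
fla — σ1 onset /fl/ (2→4 rises), coda /∅/ ok → permitted
Permitted: nom.mran, gwo, fla → 3.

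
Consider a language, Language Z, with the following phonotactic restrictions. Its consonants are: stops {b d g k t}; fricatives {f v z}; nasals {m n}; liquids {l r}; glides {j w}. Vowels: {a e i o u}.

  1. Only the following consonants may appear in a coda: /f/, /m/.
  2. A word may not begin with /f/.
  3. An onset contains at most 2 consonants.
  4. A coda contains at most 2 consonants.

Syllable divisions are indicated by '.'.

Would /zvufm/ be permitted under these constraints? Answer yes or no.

/zvufm/ — σ1 onset /zv/ (2C), coda /fm/ (2C) ok → permitted

yes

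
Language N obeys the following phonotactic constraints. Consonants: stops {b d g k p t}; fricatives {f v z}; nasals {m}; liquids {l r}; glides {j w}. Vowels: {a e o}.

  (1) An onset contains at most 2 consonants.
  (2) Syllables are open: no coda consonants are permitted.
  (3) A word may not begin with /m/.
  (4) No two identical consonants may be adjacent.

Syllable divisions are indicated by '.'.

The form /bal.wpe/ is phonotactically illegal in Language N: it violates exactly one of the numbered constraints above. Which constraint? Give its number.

/bal.wpe/: syllable 1 coda /l/ has 1 consonant (> 0).
This is a violation of constraint 2: "Syllables are open: no coda consonants are permitted."
The remaining constraints (1, 3, 4) are satisfied.

2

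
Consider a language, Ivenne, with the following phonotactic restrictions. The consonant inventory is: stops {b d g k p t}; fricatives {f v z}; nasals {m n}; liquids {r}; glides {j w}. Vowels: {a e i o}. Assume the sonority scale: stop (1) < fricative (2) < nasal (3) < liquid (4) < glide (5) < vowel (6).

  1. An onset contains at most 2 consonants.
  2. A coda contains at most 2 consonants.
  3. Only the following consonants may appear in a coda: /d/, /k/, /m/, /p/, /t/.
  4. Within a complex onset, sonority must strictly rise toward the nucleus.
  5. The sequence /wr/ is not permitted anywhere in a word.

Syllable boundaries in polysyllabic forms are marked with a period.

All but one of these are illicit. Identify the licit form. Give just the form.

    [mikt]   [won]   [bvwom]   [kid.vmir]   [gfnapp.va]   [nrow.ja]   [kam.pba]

[mikt]

[mikt] — σ1 onset /m/, coda /kt/ (2C) ok → licit
[won] — violates constraint 3: syllable 1 coda contains /n/, which is not a licensed coda consonant → illicit
[bvwom] — violates constraint 1: syllable 1 onset /bvw/ has 3 consonants (> 2) → illicit
[kid.vmir] — violates constraint 3: syllable 2 coda contains /r/, which is not a licensed coda consonant → illicit
[gfnapp.va] — violates constraint 1: syllable 1 onset /gfn/ has 3 consonants (> 2) → illicit
[nrow.ja] — violates constraint 3: syllable 1 coda contains /w/, which is not a licensed coda consonant → illicit
[kam.pba] — violates constraint 4: syllable 2 onset /pb/: /p/ (stop, 1) → /b/ (stop, 1) does not rise → illicit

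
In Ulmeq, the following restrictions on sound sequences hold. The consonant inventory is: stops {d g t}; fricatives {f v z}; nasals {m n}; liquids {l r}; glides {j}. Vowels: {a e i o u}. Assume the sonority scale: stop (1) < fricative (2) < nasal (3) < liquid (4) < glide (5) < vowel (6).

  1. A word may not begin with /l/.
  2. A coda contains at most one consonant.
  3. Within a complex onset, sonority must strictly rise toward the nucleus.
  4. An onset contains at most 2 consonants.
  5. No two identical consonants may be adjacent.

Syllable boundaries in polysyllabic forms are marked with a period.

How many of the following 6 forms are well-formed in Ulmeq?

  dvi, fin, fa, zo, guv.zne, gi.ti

dvi — σ1 onset /dv/ (1→2 rises), coda /∅/ ok → well-formed
fin — σ1 onset /f/, coda /n/ ok → well-formed
fa — σ1 onset /f/, coda /∅/ ok → well-formed
zo — σ1 onset /z/, coda /∅/ ok → well-formed
guv.zne — σ1 onset /g/, coda /v/ ok; σ2 onset /zn/ (2→3 rises), coda /∅/ ok → well-formed
gi.ti — σ1 onset /g/, coda /∅/ ok; σ2 onset /t/, coda /∅/ ok → well-formed
Well-formed: dvi, fin, fa, zo, guv.zne, gi.ti → 6.

6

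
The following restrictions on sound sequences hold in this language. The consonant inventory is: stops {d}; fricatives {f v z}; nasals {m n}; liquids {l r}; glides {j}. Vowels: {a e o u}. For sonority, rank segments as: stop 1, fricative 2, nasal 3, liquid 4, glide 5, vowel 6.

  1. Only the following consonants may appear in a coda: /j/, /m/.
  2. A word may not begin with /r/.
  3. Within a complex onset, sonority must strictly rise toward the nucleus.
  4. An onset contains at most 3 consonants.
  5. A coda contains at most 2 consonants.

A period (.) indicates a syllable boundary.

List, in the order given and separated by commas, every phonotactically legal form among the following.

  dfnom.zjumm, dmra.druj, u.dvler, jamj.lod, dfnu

dfnom.zjumm — σ1 onset /dfn/ (1→2→3 rises), coda /m/ ok; σ2 onset /zj/ (2→5 rises), coda /mm/ (2C) ok → phonotactically legal
dmra.druj — σ1 onset /dmr/ (1→3→4 rises), coda /∅/ ok; σ2 onset /dr/ (1→4 rises), coda /j/ ok → phonotactically legal
u.dvler — violates constraint 1: syllable 2 coda contains /r/, which is not a licensed coda consonant → phonotactically illegal
jamj.lod — violates constraint 1: syllable 2 coda contains /d/, which is not a licensed coda consonant → phonotactically illegal
dfnu — σ1 onset /dfn/ (1→2→3 rises), coda /∅/ ok → phonotactically legal

dfnom.zjumm, dmra.druj, dfnu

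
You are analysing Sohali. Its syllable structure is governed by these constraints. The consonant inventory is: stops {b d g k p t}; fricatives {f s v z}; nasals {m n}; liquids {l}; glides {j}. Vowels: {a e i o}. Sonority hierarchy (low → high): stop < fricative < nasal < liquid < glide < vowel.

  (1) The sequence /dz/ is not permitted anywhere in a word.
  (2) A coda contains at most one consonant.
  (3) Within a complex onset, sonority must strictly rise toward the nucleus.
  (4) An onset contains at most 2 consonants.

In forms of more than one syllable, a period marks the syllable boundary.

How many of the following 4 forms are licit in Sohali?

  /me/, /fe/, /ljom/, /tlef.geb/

4

/me/ — σ1 onset /m/, coda /∅/ ok → licit
/fe/ — σ1 onset /f/, coda /∅/ ok → licit
/ljom/ — σ1 onset /lj/ (4→5 rises), coda /m/ ok → licit
/tlef.geb/ — σ1 onset /tl/ (1→4 rises), coda /f/ ok; σ2 onset /g/, coda /b/ ok → licit
Licit: /me/, /fe/, /ljom/, /tlef.geb/ → 4.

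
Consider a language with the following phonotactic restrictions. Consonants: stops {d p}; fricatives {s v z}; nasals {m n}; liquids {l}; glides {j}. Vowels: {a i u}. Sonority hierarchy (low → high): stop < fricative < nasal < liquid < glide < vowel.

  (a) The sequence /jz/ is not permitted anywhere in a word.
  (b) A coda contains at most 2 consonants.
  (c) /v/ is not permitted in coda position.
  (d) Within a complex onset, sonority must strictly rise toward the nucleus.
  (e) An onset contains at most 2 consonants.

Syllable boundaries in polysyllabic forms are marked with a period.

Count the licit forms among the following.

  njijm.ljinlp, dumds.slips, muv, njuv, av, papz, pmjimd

1

njijm.ljinlp — violates constraint (b): syllable 2 coda /nlp/ has 3 consonants (> 2) → illicit
dumds.slips — violates constraint (b): syllable 1 coda /mds/ has 3 consonants (> 2) → illicit
muv — violates constraint (c): syllable 1 coda contains /v/ → illicit
njuv — violates constraint (c): syllable 1 coda contains /v/ → illicit
av — violates constraint (c): syllable 1 coda contains /v/ → illicit
papz — σ1 onset /p/, coda /pz/ (2C) ok → licit
pmjimd — violates constraint (e): syllable 1 onset /pmj/ has 3 consonants (> 2) → illicit
Licit: papz → 1.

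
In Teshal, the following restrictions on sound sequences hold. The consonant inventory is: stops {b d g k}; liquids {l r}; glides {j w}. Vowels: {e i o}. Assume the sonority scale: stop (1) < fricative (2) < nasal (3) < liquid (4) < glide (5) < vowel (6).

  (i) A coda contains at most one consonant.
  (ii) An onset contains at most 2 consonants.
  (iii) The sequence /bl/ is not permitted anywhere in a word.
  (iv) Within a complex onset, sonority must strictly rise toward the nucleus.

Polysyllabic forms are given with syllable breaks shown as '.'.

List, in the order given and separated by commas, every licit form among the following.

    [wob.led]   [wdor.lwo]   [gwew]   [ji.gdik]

[gwew]

[wob.led] — violates constraint (iii): contains banned sequence /bl/ → illicit
[wdor.lwo] — violates constraint (iv): syllable 1 onset /wd/: /w/ (glide, 5) → /d/ (stop, 1) does not rise → illicit
[gwew] — σ1 onset /gw/ (1→5 rises), coda /w/ ok → licit
[ji.gdik] — violates constraint (iv): syllable 2 onset /gd/: /g/ (stop, 1) → /d/ (stop, 1) does not rise → illicit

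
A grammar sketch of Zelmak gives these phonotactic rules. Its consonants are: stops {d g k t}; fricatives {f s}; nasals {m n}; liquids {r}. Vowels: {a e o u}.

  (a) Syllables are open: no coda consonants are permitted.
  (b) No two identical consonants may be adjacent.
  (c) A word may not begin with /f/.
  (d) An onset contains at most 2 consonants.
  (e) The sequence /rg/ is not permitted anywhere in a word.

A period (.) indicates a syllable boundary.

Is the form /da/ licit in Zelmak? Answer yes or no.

yes

/da/ — σ1 onset /d/, coda /∅/ ok → licit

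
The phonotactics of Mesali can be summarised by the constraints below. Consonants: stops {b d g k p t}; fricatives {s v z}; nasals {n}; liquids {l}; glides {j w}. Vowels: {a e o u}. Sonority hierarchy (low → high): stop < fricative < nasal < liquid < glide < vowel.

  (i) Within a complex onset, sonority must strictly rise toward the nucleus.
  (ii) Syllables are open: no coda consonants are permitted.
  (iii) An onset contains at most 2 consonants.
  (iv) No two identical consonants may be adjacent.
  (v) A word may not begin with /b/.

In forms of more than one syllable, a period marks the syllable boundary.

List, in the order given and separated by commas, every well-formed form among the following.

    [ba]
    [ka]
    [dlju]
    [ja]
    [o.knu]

[ba] — violates constraint (v): word begins with /b/ → ill-formed
[ka] — σ1 onset /k/, coda /∅/ ok → well-formed
[dlju] — violates constraint (iii): syllable 1 onset /dlj/ has 3 consonants (> 2) → ill-formed
[ja] — σ1 onset /j/, coda /∅/ ok → well-formed
[o.knu] — σ1 onset /∅/, coda /∅/ ok; σ2 onset /kn/ (1→3 rises), coda /∅/ ok → well-formed

[ka], [ja], [o.knu]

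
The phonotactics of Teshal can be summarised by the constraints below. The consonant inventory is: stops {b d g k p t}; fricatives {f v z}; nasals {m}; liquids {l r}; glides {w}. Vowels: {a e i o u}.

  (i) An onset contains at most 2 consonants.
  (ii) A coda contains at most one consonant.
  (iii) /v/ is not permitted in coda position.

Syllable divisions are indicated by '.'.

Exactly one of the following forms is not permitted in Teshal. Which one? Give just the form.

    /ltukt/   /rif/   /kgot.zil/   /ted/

/ltukt/ — violates constraint (ii): syllable 1 coda /kt/ has 2 consonants (> 1) → not permitted
/rif/ — σ1 onset /r/, coda /f/ ok → permitted
/kgot.zil/ — σ1 onset /kg/ (2C), coda /t/ ok; σ2 onset /z/, coda /l/ ok → permitted
/ted/ — σ1 onset /t/, coda /d/ ok → permitted

/ltukt/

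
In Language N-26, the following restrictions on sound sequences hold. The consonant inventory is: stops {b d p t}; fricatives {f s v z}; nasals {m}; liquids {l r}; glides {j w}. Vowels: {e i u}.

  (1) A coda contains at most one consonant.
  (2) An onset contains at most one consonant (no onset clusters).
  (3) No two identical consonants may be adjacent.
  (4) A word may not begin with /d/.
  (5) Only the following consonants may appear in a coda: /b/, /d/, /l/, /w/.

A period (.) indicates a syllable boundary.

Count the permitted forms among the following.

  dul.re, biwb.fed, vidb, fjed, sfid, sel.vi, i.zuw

2

dul.re — violates constraint 4: word begins with /d/ → not permitted
biwb.fed — violates constraint 1: syllable 1 coda /wb/ has 2 consonants (> 1) → not permitted
vidb — violates constraint 1: syllable 1 coda /db/ has 2 consonants (> 1) → not permitted
fjed — violates constraint 2: syllable 1 onset /fj/ has 2 consonants (> 1) → not permitted
sfid — violates constraint 2: syllable 1 onset /sf/ has 2 consonants (> 1) → not permitted
sel.vi — σ1 onset /s/, coda /l/ ok; σ2 onset /v/, coda /∅/ ok → permitted
i.zuw — σ1 onset /∅/, coda /∅/ ok; σ2 onset /z/, coda /w/ ok → permitted
Permitted: sel.vi, i.zuw → 2.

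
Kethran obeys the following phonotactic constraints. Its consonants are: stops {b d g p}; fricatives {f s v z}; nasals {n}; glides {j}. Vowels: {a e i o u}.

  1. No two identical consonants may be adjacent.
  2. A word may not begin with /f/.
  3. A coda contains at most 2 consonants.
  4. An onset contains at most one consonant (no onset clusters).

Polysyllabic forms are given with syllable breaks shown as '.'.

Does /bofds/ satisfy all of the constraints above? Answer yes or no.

no

/bofds/ — violates constraint 3: syllable 1 coda /fds/ has 3 consonants (> 2) → not permitted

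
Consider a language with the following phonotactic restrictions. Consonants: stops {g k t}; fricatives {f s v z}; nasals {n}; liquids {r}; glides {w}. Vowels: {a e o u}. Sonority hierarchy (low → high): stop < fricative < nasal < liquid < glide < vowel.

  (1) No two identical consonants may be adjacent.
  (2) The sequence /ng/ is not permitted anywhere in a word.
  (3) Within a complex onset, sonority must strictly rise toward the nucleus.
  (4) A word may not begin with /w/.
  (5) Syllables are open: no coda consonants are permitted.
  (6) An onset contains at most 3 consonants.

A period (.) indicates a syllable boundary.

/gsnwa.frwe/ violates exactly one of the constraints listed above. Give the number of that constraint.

/gsnwa.frwe/: syllable 1 onset /gsnw/ has 4 consonants (> 3).
This is a violation of constraint 6: "An onset contains at most 3 consonants."
The remaining constraints (1, 2, 3, 4, 5) are satisfied.

6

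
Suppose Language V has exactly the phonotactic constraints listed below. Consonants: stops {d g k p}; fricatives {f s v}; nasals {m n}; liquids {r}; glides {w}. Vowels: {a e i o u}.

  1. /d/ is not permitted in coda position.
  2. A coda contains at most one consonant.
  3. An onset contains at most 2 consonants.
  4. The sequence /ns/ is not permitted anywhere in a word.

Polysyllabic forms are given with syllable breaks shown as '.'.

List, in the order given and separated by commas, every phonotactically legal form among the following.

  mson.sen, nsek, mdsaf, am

am

mson.sen — violates constraint 4: contains banned sequence /ns/ → phonotactically illegal
nsek — violates constraint 4: contains banned sequence /ns/ → phonotactically illegal
mdsaf — violates constraint 3: syllable 1 onset /mds/ has 3 consonants (> 2) → phonotactically illegal
am — σ1 onset /∅/, coda /m/ ok → phonotactically legal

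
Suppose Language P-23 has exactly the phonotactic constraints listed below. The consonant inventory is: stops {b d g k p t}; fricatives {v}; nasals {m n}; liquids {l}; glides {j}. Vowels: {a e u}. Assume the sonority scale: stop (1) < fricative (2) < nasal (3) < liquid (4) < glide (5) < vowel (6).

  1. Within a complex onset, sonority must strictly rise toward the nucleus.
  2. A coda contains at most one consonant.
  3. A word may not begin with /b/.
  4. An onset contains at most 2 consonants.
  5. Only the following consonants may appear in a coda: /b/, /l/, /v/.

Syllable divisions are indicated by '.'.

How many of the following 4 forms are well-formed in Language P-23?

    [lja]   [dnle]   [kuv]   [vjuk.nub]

2

[lja] — σ1 onset /lj/ (4→5 rises), coda /∅/ ok → well-formed
[dnle] — violates constraint 4: syllable 1 onset /dnl/ has 3 consonants (> 2) → ill-formed
[kuv] — σ1 onset /k/, coda /v/ ok → well-formed
[vjuk.nub] — violates constraint 5: syllable 1 coda contains /k/, which is not a licensed coda consonant → ill-formed
Well-formed: [lja], [kuv] → 2.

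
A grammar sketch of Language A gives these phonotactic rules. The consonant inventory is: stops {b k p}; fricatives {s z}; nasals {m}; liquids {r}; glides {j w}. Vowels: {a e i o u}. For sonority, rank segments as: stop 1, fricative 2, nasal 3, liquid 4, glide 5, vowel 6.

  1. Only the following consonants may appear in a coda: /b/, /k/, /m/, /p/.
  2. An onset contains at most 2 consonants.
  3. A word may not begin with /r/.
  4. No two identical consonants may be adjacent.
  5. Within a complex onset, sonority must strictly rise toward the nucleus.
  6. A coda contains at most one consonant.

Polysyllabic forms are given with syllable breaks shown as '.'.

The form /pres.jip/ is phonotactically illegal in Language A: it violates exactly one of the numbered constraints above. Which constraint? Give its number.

/pres.jip/: syllable 1 coda contains /s/, which is not a licensed coda consonant.
This is a violation of constraint 1: "Only the following consonants may appear in a coda: /b/, /k/, /m/, /p/."
The remaining constraints (2, 3, 4, 5, 6) are satisfied.

1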